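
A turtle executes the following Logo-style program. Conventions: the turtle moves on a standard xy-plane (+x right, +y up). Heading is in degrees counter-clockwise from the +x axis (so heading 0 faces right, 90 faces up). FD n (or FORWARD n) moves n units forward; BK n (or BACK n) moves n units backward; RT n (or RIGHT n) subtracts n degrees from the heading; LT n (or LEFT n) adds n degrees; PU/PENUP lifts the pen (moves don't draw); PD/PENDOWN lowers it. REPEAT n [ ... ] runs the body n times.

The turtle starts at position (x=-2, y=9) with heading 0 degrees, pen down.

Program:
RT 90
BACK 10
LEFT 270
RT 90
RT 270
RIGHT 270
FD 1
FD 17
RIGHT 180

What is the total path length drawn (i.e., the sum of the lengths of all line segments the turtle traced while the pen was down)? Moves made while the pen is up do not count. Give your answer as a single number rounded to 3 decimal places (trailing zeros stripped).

Executing turtle program step by step:
Start: pos=(-2,9), heading=0, pen down
RT 90: heading 0 -> 270
BK 10: (-2,9) -> (-2,19) [heading=270, draw]
LT 270: heading 270 -> 180
RT 90: heading 180 -> 90
RT 270: heading 90 -> 180
RT 270: heading 180 -> 270
FD 1: (-2,19) -> (-2,18) [heading=270, draw]
FD 17: (-2,18) -> (-2,1) [heading=270, draw]
RT 180: heading 270 -> 90
Final: pos=(-2,1), heading=90, 3 segment(s) drawn

Segment lengths:
  seg 1: (-2,9) -> (-2,19), length = 10
  seg 2: (-2,19) -> (-2,18), length = 1
  seg 3: (-2,18) -> (-2,1), length = 17
Total = 28

Answer: 28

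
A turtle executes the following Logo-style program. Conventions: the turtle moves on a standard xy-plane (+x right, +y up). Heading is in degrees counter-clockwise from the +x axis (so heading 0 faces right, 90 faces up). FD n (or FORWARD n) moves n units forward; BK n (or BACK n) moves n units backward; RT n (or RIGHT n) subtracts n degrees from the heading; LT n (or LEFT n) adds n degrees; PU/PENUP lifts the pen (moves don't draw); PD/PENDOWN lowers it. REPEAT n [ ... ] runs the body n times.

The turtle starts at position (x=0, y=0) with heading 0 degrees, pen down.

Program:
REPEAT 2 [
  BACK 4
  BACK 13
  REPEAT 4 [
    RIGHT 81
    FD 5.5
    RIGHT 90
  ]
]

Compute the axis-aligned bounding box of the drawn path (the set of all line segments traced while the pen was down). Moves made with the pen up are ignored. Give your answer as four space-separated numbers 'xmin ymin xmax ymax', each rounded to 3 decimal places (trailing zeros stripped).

Answer: -33.219 -14.534 0 0

Derivation:
Executing turtle program step by step:
Start: pos=(0,0), heading=0, pen down
REPEAT 2 [
  -- iteration 1/2 --
  BK 4: (0,0) -> (-4,0) [heading=0, draw]
  BK 13: (-4,0) -> (-17,0) [heading=0, draw]
  REPEAT 4 [
    -- iteration 1/4 --
    RT 81: heading 0 -> 279
    FD 5.5: (-17,0) -> (-16.14,-5.432) [heading=279, draw]
    RT 90: heading 279 -> 189
    -- iteration 2/4 --
    RT 81: heading 189 -> 108
    FD 5.5: (-16.14,-5.432) -> (-17.839,-0.201) [heading=108, draw]
    RT 90: heading 108 -> 18
    -- iteration 3/4 --
    RT 81: heading 18 -> 297
    FD 5.5: (-17.839,-0.201) -> (-15.342,-5.102) [heading=297, draw]
    RT 90: heading 297 -> 207
    -- iteration 4/4 --
    RT 81: heading 207 -> 126
    FD 5.5: (-15.342,-5.102) -> (-18.575,-0.652) [heading=126, draw]
    RT 90: heading 126 -> 36
  ]
  -- iteration 2/2 --
  BK 4: (-18.575,-0.652) -> (-21.811,-3.004) [heading=36, draw]
  BK 13: (-21.811,-3.004) -> (-32.328,-10.645) [heading=36, draw]
  REPEAT 4 [
    -- iteration 1/4 --
    RT 81: heading 36 -> 315
    FD 5.5: (-32.328,-10.645) -> (-28.439,-14.534) [heading=315, draw]
    RT 90: heading 315 -> 225
    -- iteration 2/4 --
    RT 81: heading 225 -> 144
    FD 5.5: (-28.439,-14.534) -> (-32.889,-11.301) [heading=144, draw]
    RT 90: heading 144 -> 54
    -- iteration 3/4 --
    RT 81: heading 54 -> 333
    FD 5.5: (-32.889,-11.301) -> (-27.988,-13.798) [heading=333, draw]
    RT 90: heading 333 -> 243
    -- iteration 4/4 --
    RT 81: heading 243 -> 162
    FD 5.5: (-27.988,-13.798) -> (-33.219,-12.098) [heading=162, draw]
    RT 90: heading 162 -> 72
  ]
]
Final: pos=(-33.219,-12.098), heading=72, 12 segment(s) drawn

Segment endpoints: x in {-33.219, -32.889, -32.328, -28.439, -27.988, -21.811, -18.575, -17.839, -17, -16.14, -15.342, -4, 0}, y in {-14.534, -13.798, -12.098, -11.301, -10.645, -5.432, -5.102, -3.004, -0.652, -0.201, 0}
xmin=-33.219, ymin=-14.534, xmax=0, ymax=0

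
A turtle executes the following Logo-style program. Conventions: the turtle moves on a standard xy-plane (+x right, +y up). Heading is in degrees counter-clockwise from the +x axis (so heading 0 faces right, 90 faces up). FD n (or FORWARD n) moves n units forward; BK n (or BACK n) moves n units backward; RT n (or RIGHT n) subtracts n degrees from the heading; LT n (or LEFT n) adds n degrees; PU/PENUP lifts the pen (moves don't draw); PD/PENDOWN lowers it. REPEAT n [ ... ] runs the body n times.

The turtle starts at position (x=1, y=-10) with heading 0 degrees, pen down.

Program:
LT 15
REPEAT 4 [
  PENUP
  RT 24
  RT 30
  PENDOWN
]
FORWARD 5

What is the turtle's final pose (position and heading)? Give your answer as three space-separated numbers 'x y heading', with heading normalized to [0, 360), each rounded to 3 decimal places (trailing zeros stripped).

Answer: -3.668 -8.208 159

Derivation:
Executing turtle program step by step:
Start: pos=(1,-10), heading=0, pen down
LT 15: heading 0 -> 15
REPEAT 4 [
  -- iteration 1/4 --
  PU: pen up
  RT 24: heading 15 -> 351
  RT 30: heading 351 -> 321
  PD: pen down
  -- iteration 2/4 --
  PU: pen up
  RT 24: heading 321 -> 297
  RT 30: heading 297 -> 267
  PD: pen down
  -- iteration 3/4 --
  PU: pen up
  RT 24: heading 267 -> 243
  RT 30: heading 243 -> 213
  PD: pen down
  -- iteration 4/4 --
  PU: pen up
  RT 24: heading 213 -> 189
  RT 30: heading 189 -> 159
  PD: pen down
]
FD 5: (1,-10) -> (-3.668,-8.208) [heading=159, draw]
Final: pos=(-3.668,-8.208), heading=159, 1 segment(s) drawn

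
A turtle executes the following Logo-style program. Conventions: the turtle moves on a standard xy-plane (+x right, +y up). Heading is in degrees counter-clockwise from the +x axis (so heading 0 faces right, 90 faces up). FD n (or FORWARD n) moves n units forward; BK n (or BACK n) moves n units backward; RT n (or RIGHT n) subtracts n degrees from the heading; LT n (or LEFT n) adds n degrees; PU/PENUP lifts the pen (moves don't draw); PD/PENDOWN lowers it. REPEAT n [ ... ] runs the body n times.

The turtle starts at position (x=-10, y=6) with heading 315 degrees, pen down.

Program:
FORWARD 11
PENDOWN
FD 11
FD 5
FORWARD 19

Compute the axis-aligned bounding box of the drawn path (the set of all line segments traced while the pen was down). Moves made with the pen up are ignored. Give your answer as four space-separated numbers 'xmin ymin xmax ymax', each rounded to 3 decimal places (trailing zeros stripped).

Answer: -10 -26.527 22.527 6

Derivation:
Executing turtle program step by step:
Start: pos=(-10,6), heading=315, pen down
FD 11: (-10,6) -> (-2.222,-1.778) [heading=315, draw]
PD: pen down
FD 11: (-2.222,-1.778) -> (5.556,-9.556) [heading=315, draw]
FD 5: (5.556,-9.556) -> (9.092,-13.092) [heading=315, draw]
FD 19: (9.092,-13.092) -> (22.527,-26.527) [heading=315, draw]
Final: pos=(22.527,-26.527), heading=315, 4 segment(s) drawn

Segment endpoints: x in {-10, -2.222, 5.556, 9.092, 22.527}, y in {-26.527, -13.092, -9.556, -1.778, 6}
xmin=-10, ymin=-26.527, xmax=22.527, ymax=6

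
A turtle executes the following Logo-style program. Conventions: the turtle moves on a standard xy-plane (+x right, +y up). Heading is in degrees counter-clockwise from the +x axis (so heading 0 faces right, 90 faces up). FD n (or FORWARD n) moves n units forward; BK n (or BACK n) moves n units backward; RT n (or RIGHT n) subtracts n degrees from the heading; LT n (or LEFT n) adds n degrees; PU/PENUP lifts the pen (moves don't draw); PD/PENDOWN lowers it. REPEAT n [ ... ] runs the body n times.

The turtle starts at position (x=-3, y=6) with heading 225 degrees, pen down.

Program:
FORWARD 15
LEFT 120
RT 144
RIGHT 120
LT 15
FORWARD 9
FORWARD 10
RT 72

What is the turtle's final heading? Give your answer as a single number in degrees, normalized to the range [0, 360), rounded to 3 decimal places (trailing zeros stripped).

Executing turtle program step by step:
Start: pos=(-3,6), heading=225, pen down
FD 15: (-3,6) -> (-13.607,-4.607) [heading=225, draw]
LT 120: heading 225 -> 345
RT 144: heading 345 -> 201
RT 120: heading 201 -> 81
LT 15: heading 81 -> 96
FD 9: (-13.607,-4.607) -> (-14.547,4.344) [heading=96, draw]
FD 10: (-14.547,4.344) -> (-15.593,14.289) [heading=96, draw]
RT 72: heading 96 -> 24
Final: pos=(-15.593,14.289), heading=24, 3 segment(s) drawn

Answer: 24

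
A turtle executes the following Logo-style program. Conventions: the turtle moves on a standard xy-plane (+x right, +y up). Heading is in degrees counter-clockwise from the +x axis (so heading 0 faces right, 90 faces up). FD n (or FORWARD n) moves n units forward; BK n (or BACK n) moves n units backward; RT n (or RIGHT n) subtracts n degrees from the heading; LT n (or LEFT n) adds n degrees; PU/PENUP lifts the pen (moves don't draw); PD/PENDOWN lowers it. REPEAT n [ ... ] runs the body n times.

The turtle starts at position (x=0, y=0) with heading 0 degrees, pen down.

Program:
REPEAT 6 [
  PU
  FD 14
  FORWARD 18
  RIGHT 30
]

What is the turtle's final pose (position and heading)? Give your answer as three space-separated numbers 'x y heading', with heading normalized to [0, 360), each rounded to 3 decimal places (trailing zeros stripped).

Answer: 32 -119.426 180

Derivation:
Executing turtle program step by step:
Start: pos=(0,0), heading=0, pen down
REPEAT 6 [
  -- iteration 1/6 --
  PU: pen up
  FD 14: (0,0) -> (14,0) [heading=0, move]
  FD 18: (14,0) -> (32,0) [heading=0, move]
  RT 30: heading 0 -> 330
  -- iteration 2/6 --
  PU: pen up
  FD 14: (32,0) -> (44.124,-7) [heading=330, move]
  FD 18: (44.124,-7) -> (59.713,-16) [heading=330, move]
  RT 30: heading 330 -> 300
  -- iteration 3/6 --
  PU: pen up
  FD 14: (59.713,-16) -> (66.713,-28.124) [heading=300, move]
  FD 18: (66.713,-28.124) -> (75.713,-43.713) [heading=300, move]
  RT 30: heading 300 -> 270
  -- iteration 4/6 --
  PU: pen up
  FD 14: (75.713,-43.713) -> (75.713,-57.713) [heading=270, move]
  FD 18: (75.713,-57.713) -> (75.713,-75.713) [heading=270, move]
  RT 30: heading 270 -> 240
  -- iteration 5/6 --
  PU: pen up
  FD 14: (75.713,-75.713) -> (68.713,-87.837) [heading=240, move]
  FD 18: (68.713,-87.837) -> (59.713,-103.426) [heading=240, move]
  RT 30: heading 240 -> 210
  -- iteration 6/6 --
  PU: pen up
  FD 14: (59.713,-103.426) -> (47.588,-110.426) [heading=210, move]
  FD 18: (47.588,-110.426) -> (32,-119.426) [heading=210, move]
  RT 30: heading 210 -> 180
]
Final: pos=(32,-119.426), heading=180, 0 segment(s) drawn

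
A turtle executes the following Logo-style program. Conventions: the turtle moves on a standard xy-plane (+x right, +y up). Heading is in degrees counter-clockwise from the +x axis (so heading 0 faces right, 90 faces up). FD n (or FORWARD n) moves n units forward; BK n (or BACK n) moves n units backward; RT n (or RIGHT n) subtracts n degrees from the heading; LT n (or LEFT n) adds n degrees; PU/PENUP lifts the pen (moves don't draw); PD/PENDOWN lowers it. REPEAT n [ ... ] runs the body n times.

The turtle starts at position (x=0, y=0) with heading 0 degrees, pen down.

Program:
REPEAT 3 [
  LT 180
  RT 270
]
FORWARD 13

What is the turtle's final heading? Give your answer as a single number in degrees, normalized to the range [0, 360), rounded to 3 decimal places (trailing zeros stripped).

Executing turtle program step by step:
Start: pos=(0,0), heading=0, pen down
REPEAT 3 [
  -- iteration 1/3 --
  LT 180: heading 0 -> 180
  RT 270: heading 180 -> 270
  -- iteration 2/3 --
  LT 180: heading 270 -> 90
  RT 270: heading 90 -> 180
  -- iteration 3/3 --
  LT 180: heading 180 -> 0
  RT 270: heading 0 -> 90
]
FD 13: (0,0) -> (0,13) [heading=90, draw]
Final: pos=(0,13), heading=90, 1 segment(s) drawn

Answer: 90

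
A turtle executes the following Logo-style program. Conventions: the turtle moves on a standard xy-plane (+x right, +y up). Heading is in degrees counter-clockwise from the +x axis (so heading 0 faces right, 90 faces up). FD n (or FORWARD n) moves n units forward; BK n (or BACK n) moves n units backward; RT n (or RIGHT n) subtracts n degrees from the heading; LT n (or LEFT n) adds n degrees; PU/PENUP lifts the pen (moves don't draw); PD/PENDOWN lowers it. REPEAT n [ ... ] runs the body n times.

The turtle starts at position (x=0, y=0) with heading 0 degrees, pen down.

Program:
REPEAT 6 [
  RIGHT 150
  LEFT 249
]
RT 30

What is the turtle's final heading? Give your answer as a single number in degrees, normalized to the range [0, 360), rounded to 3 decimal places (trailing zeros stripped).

Executing turtle program step by step:
Start: pos=(0,0), heading=0, pen down
REPEAT 6 [
  -- iteration 1/6 --
  RT 150: heading 0 -> 210
  LT 249: heading 210 -> 99
  -- iteration 2/6 --
  RT 150: heading 99 -> 309
  LT 249: heading 309 -> 198
  -- iteration 3/6 --
  RT 150: heading 198 -> 48
  LT 249: heading 48 -> 297
  -- iteration 4/6 --
  RT 150: heading 297 -> 147
  LT 249: heading 147 -> 36
  -- iteration 5/6 --
  RT 150: heading 36 -> 246
  LT 249: heading 246 -> 135
  -- iteration 6/6 --
  RT 150: heading 135 -> 345
  LT 249: heading 345 -> 234
]
RT 30: heading 234 -> 204
Final: pos=(0,0), heading=204, 0 segment(s) drawn

Answer: 204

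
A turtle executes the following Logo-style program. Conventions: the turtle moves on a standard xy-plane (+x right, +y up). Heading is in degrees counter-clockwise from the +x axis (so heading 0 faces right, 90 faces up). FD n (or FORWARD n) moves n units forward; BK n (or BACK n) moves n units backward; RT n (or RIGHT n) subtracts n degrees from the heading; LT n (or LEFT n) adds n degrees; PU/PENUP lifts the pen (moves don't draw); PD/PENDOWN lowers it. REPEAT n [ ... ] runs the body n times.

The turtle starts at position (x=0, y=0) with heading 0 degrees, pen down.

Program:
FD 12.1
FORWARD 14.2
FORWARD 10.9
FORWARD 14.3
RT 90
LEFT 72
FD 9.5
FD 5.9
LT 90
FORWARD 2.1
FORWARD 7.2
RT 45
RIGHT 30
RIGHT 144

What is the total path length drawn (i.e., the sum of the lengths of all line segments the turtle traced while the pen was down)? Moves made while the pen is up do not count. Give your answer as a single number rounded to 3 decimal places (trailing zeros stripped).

Answer: 76.2

Derivation:
Executing turtle program step by step:
Start: pos=(0,0), heading=0, pen down
FD 12.1: (0,0) -> (12.1,0) [heading=0, draw]
FD 14.2: (12.1,0) -> (26.3,0) [heading=0, draw]
FD 10.9: (26.3,0) -> (37.2,0) [heading=0, draw]
FD 14.3: (37.2,0) -> (51.5,0) [heading=0, draw]
RT 90: heading 0 -> 270
LT 72: heading 270 -> 342
FD 9.5: (51.5,0) -> (60.535,-2.936) [heading=342, draw]
FD 5.9: (60.535,-2.936) -> (66.146,-4.759) [heading=342, draw]
LT 90: heading 342 -> 72
FD 2.1: (66.146,-4.759) -> (66.795,-2.762) [heading=72, draw]
FD 7.2: (66.795,-2.762) -> (69.02,4.086) [heading=72, draw]
RT 45: heading 72 -> 27
RT 30: heading 27 -> 357
RT 144: heading 357 -> 213
Final: pos=(69.02,4.086), heading=213, 8 segment(s) drawn

Segment lengths:
  seg 1: (0,0) -> (12.1,0), length = 12.1
  seg 2: (12.1,0) -> (26.3,0), length = 14.2
  seg 3: (26.3,0) -> (37.2,0), length = 10.9
  seg 4: (37.2,0) -> (51.5,0), length = 14.3
  seg 5: (51.5,0) -> (60.535,-2.936), length = 9.5
  seg 6: (60.535,-2.936) -> (66.146,-4.759), length = 5.9
  seg 7: (66.146,-4.759) -> (66.795,-2.762), length = 2.1
  seg 8: (66.795,-2.762) -> (69.02,4.086), length = 7.2
Total = 76.2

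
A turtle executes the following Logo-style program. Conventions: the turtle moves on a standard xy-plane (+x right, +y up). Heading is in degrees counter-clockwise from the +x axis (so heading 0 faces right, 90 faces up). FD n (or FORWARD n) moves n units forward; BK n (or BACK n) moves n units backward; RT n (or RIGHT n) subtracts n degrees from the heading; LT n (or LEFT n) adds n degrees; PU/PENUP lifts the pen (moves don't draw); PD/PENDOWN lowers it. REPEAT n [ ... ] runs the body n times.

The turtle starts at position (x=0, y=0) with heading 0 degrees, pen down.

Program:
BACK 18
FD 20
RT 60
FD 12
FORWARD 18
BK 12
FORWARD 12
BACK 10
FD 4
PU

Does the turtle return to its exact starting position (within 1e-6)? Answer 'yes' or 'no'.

Answer: no

Derivation:
Executing turtle program step by step:
Start: pos=(0,0), heading=0, pen down
BK 18: (0,0) -> (-18,0) [heading=0, draw]
FD 20: (-18,0) -> (2,0) [heading=0, draw]
RT 60: heading 0 -> 300
FD 12: (2,0) -> (8,-10.392) [heading=300, draw]
FD 18: (8,-10.392) -> (17,-25.981) [heading=300, draw]
BK 12: (17,-25.981) -> (11,-15.588) [heading=300, draw]
FD 12: (11,-15.588) -> (17,-25.981) [heading=300, draw]
BK 10: (17,-25.981) -> (12,-17.321) [heading=300, draw]
FD 4: (12,-17.321) -> (14,-20.785) [heading=300, draw]
PU: pen up
Final: pos=(14,-20.785), heading=300, 8 segment(s) drawn

Start position: (0, 0)
Final position: (14, -20.785)
Distance = 25.06; >= 1e-6 -> NOT closed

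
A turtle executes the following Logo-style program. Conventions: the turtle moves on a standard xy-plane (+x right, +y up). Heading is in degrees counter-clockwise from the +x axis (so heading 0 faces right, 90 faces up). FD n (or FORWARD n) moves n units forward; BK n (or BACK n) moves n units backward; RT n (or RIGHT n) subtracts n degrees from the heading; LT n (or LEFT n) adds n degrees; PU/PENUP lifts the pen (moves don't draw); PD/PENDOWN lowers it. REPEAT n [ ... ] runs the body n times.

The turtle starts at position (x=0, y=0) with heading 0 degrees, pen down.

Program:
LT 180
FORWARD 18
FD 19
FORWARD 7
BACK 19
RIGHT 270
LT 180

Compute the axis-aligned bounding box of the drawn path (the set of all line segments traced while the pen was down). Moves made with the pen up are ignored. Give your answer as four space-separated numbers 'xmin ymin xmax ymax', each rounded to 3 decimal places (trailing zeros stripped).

Executing turtle program step by step:
Start: pos=(0,0), heading=0, pen down
LT 180: heading 0 -> 180
FD 18: (0,0) -> (-18,0) [heading=180, draw]
FD 19: (-18,0) -> (-37,0) [heading=180, draw]
FD 7: (-37,0) -> (-44,0) [heading=180, draw]
BK 19: (-44,0) -> (-25,0) [heading=180, draw]
RT 270: heading 180 -> 270
LT 180: heading 270 -> 90
Final: pos=(-25,0), heading=90, 4 segment(s) drawn

Segment endpoints: x in {-44, -37, -25, -18, 0}, y in {0, 0, 0, 0, 0}
xmin=-44, ymin=0, xmax=0, ymax=0

Answer: -44 0 0 0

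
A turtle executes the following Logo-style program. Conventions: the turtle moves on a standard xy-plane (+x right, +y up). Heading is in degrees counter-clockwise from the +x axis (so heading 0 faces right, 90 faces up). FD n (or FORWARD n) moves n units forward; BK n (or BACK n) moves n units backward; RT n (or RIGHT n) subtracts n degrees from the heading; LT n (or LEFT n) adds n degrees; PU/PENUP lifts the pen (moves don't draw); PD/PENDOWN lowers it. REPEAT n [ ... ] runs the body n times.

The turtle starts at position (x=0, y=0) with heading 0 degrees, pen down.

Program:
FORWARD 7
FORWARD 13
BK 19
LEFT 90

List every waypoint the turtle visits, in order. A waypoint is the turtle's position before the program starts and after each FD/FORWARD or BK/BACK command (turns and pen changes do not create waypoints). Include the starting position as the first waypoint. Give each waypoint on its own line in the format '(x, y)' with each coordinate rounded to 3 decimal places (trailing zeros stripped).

Answer: (0, 0)
(7, 0)
(20, 0)
(1, 0)

Derivation:
Executing turtle program step by step:
Start: pos=(0,0), heading=0, pen down
FD 7: (0,0) -> (7,0) [heading=0, draw]
FD 13: (7,0) -> (20,0) [heading=0, draw]
BK 19: (20,0) -> (1,0) [heading=0, draw]
LT 90: heading 0 -> 90
Final: pos=(1,0), heading=90, 3 segment(s) drawn
Waypoints (4 total):
(0, 0)
(7, 0)
(20, 0)
(1, 0)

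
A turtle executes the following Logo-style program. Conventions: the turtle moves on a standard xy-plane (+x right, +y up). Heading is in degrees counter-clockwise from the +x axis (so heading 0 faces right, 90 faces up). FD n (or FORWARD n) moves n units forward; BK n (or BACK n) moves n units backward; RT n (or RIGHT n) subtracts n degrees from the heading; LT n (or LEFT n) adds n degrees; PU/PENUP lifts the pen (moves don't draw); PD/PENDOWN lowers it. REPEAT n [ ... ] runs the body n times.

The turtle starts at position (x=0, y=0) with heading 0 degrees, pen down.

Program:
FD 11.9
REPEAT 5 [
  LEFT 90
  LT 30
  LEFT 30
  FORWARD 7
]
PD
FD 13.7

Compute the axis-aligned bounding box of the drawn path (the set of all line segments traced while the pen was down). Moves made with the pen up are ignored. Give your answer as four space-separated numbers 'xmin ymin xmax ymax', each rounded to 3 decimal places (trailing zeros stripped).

Executing turtle program step by step:
Start: pos=(0,0), heading=0, pen down
FD 11.9: (0,0) -> (11.9,0) [heading=0, draw]
REPEAT 5 [
  -- iteration 1/5 --
  LT 90: heading 0 -> 90
  LT 30: heading 90 -> 120
  LT 30: heading 120 -> 150
  FD 7: (11.9,0) -> (5.838,3.5) [heading=150, draw]
  -- iteration 2/5 --
  LT 90: heading 150 -> 240
  LT 30: heading 240 -> 270
  LT 30: heading 270 -> 300
  FD 7: (5.838,3.5) -> (9.338,-2.562) [heading=300, draw]
  -- iteration 3/5 --
  LT 90: heading 300 -> 30
  LT 30: heading 30 -> 60
  LT 30: heading 60 -> 90
  FD 7: (9.338,-2.562) -> (9.338,4.438) [heading=90, draw]
  -- iteration 4/5 --
  LT 90: heading 90 -> 180
  LT 30: heading 180 -> 210
  LT 30: heading 210 -> 240
  FD 7: (9.338,4.438) -> (5.838,-1.624) [heading=240, draw]
  -- iteration 5/5 --
  LT 90: heading 240 -> 330
  LT 30: heading 330 -> 0
  LT 30: heading 0 -> 30
  FD 7: (5.838,-1.624) -> (11.9,1.876) [heading=30, draw]
]
PD: pen down
FD 13.7: (11.9,1.876) -> (23.765,8.726) [heading=30, draw]
Final: pos=(23.765,8.726), heading=30, 7 segment(s) drawn

Segment endpoints: x in {0, 5.838, 5.838, 9.338, 9.338, 11.9, 11.9, 23.765}, y in {-2.562, -1.624, 0, 1.876, 3.5, 4.438, 8.726}
xmin=0, ymin=-2.562, xmax=23.765, ymax=8.726

Answer: 0 -2.562 23.765 8.726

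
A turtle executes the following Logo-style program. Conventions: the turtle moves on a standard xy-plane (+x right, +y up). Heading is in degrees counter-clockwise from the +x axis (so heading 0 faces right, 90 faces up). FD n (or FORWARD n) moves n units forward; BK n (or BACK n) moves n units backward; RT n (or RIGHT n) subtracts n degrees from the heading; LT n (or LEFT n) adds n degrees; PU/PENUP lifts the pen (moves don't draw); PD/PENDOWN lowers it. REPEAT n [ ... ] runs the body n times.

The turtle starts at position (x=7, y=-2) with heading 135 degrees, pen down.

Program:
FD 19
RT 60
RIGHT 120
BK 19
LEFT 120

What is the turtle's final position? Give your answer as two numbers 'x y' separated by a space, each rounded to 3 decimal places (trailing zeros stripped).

Executing turtle program step by step:
Start: pos=(7,-2), heading=135, pen down
FD 19: (7,-2) -> (-6.435,11.435) [heading=135, draw]
RT 60: heading 135 -> 75
RT 120: heading 75 -> 315
BK 19: (-6.435,11.435) -> (-19.87,24.87) [heading=315, draw]
LT 120: heading 315 -> 75
Final: pos=(-19.87,24.87), heading=75, 2 segment(s) drawn

Answer: -19.87 24.87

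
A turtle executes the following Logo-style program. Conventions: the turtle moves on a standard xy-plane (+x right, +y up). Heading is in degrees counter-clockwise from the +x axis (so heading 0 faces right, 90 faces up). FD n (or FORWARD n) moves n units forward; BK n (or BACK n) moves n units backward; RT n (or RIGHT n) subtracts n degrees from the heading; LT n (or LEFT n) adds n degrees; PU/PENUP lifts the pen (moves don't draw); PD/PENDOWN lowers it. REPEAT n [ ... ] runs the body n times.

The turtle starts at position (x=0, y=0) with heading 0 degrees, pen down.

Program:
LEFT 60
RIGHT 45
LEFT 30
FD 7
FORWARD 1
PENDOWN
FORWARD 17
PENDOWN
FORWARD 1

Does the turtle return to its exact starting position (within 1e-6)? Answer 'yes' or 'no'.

Executing turtle program step by step:
Start: pos=(0,0), heading=0, pen down
LT 60: heading 0 -> 60
RT 45: heading 60 -> 15
LT 30: heading 15 -> 45
FD 7: (0,0) -> (4.95,4.95) [heading=45, draw]
FD 1: (4.95,4.95) -> (5.657,5.657) [heading=45, draw]
PD: pen down
FD 17: (5.657,5.657) -> (17.678,17.678) [heading=45, draw]
PD: pen down
FD 1: (17.678,17.678) -> (18.385,18.385) [heading=45, draw]
Final: pos=(18.385,18.385), heading=45, 4 segment(s) drawn

Start position: (0, 0)
Final position: (18.385, 18.385)
Distance = 26; >= 1e-6 -> NOT closed

Answer: no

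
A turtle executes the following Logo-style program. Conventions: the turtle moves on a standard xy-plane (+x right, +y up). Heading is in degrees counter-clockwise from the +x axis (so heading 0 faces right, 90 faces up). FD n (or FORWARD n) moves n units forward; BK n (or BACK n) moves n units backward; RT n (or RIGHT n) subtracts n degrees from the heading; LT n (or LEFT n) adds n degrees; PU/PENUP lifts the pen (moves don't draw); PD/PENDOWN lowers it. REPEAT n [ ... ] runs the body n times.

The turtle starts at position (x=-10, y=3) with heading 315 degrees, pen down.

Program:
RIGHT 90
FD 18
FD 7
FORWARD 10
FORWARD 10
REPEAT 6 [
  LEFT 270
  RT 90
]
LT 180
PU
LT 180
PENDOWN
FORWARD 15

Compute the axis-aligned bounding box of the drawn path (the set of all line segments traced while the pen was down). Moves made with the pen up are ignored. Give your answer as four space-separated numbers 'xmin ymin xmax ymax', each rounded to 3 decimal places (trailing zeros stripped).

Answer: -52.426 -39.426 -10 3

Derivation:
Executing turtle program step by step:
Start: pos=(-10,3), heading=315, pen down
RT 90: heading 315 -> 225
FD 18: (-10,3) -> (-22.728,-9.728) [heading=225, draw]
FD 7: (-22.728,-9.728) -> (-27.678,-14.678) [heading=225, draw]
FD 10: (-27.678,-14.678) -> (-34.749,-21.749) [heading=225, draw]
FD 10: (-34.749,-21.749) -> (-41.82,-28.82) [heading=225, draw]
REPEAT 6 [
  -- iteration 1/6 --
  LT 270: heading 225 -> 135
  RT 90: heading 135 -> 45
  -- iteration 2/6 --
  LT 270: heading 45 -> 315
  RT 90: heading 315 -> 225
  -- iteration 3/6 --
  LT 270: heading 225 -> 135
  RT 90: heading 135 -> 45
  -- iteration 4/6 --
  LT 270: heading 45 -> 315
  RT 90: heading 315 -> 225
  -- iteration 5/6 --
  LT 270: heading 225 -> 135
  RT 90: heading 135 -> 45
  -- iteration 6/6 --
  LT 270: heading 45 -> 315
  RT 90: heading 315 -> 225
]
LT 180: heading 225 -> 45
PU: pen up
LT 180: heading 45 -> 225
PD: pen down
FD 15: (-41.82,-28.82) -> (-52.426,-39.426) [heading=225, draw]
Final: pos=(-52.426,-39.426), heading=225, 5 segment(s) drawn

Segment endpoints: x in {-52.426, -41.82, -34.749, -27.678, -22.728, -10}, y in {-39.426, -28.82, -21.749, -14.678, -9.728, 3}
xmin=-52.426, ymin=-39.426, xmax=-10, ymax=3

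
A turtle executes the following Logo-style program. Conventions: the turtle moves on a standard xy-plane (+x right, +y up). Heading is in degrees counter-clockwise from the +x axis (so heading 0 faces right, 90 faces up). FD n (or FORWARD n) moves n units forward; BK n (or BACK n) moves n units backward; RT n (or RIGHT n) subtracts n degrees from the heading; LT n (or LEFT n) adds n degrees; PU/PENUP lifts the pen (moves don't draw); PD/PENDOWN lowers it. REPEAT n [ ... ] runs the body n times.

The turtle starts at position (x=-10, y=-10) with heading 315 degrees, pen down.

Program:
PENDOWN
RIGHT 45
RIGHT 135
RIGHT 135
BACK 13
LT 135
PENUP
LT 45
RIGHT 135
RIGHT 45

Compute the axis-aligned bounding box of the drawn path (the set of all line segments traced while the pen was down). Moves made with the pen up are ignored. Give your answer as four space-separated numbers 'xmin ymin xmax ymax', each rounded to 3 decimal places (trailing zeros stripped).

Answer: -23 -10 -10 -10

Derivation:
Executing turtle program step by step:
Start: pos=(-10,-10), heading=315, pen down
PD: pen down
RT 45: heading 315 -> 270
RT 135: heading 270 -> 135
RT 135: heading 135 -> 0
BK 13: (-10,-10) -> (-23,-10) [heading=0, draw]
LT 135: heading 0 -> 135
PU: pen up
LT 45: heading 135 -> 180
RT 135: heading 180 -> 45
RT 45: heading 45 -> 0
Final: pos=(-23,-10), heading=0, 1 segment(s) drawn

Segment endpoints: x in {-23, -10}, y in {-10}
xmin=-23, ymin=-10, xmax=-10, ymax=-10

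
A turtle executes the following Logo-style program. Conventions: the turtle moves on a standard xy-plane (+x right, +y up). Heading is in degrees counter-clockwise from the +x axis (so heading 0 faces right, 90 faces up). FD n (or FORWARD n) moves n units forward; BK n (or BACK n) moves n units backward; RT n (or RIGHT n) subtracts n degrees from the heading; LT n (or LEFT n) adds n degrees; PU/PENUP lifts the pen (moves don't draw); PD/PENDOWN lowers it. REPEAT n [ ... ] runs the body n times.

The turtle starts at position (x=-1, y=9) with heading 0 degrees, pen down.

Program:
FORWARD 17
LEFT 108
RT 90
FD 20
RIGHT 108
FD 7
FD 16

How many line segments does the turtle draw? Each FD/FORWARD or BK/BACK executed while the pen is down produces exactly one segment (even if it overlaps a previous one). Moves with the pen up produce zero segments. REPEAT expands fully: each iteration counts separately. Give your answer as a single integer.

Executing turtle program step by step:
Start: pos=(-1,9), heading=0, pen down
FD 17: (-1,9) -> (16,9) [heading=0, draw]
LT 108: heading 0 -> 108
RT 90: heading 108 -> 18
FD 20: (16,9) -> (35.021,15.18) [heading=18, draw]
RT 108: heading 18 -> 270
FD 7: (35.021,15.18) -> (35.021,8.18) [heading=270, draw]
FD 16: (35.021,8.18) -> (35.021,-7.82) [heading=270, draw]
Final: pos=(35.021,-7.82), heading=270, 4 segment(s) drawn
Segments drawn: 4

Answer: 4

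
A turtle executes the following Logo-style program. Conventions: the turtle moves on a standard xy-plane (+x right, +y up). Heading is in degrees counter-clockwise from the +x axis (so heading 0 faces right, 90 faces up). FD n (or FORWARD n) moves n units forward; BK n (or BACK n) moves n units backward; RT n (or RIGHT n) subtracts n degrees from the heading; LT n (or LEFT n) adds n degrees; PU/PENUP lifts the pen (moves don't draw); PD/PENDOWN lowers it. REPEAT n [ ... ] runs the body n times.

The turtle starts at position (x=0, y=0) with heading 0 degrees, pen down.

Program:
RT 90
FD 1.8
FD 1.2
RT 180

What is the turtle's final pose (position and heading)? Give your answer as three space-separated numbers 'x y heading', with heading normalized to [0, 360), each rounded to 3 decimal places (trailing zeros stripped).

Answer: 0 -3 90

Derivation:
Executing turtle program step by step:
Start: pos=(0,0), heading=0, pen down
RT 90: heading 0 -> 270
FD 1.8: (0,0) -> (0,-1.8) [heading=270, draw]
FD 1.2: (0,-1.8) -> (0,-3) [heading=270, draw]
RT 180: heading 270 -> 90
Final: pos=(0,-3), heading=90, 2 segment(s) drawn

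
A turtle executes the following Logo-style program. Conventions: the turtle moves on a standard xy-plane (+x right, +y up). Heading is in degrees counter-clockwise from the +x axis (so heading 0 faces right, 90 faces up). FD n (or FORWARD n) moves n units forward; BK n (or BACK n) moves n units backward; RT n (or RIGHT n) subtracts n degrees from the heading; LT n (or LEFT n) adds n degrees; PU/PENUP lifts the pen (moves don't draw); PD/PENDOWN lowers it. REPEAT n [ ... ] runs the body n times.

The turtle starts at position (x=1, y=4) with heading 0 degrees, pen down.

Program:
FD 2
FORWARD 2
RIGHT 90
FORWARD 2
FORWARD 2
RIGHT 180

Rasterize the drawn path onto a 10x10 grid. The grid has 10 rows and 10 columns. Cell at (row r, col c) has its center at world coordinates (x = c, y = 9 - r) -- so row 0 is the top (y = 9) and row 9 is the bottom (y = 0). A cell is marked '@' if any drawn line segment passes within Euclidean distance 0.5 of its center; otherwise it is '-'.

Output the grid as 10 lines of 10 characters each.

Answer: ----------
----------
----------
----------
----------
-@@@@@----
-----@----
-----@----
-----@----
-----@----

Derivation:
Segment 0: (1,4) -> (3,4)
Segment 1: (3,4) -> (5,4)
Segment 2: (5,4) -> (5,2)
Segment 3: (5,2) -> (5,0)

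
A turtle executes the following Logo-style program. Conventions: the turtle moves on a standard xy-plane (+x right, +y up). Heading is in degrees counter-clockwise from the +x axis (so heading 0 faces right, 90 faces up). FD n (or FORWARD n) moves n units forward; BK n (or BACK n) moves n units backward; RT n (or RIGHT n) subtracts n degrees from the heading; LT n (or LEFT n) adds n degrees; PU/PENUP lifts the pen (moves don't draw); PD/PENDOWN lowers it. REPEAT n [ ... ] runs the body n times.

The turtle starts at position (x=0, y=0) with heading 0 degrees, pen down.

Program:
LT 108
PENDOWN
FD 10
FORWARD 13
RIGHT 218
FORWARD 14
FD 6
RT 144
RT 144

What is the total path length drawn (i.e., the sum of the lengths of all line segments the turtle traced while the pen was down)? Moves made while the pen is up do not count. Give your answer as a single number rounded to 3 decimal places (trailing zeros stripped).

Executing turtle program step by step:
Start: pos=(0,0), heading=0, pen down
LT 108: heading 0 -> 108
PD: pen down
FD 10: (0,0) -> (-3.09,9.511) [heading=108, draw]
FD 13: (-3.09,9.511) -> (-7.107,21.874) [heading=108, draw]
RT 218: heading 108 -> 250
FD 14: (-7.107,21.874) -> (-11.896,8.719) [heading=250, draw]
FD 6: (-11.896,8.719) -> (-13.948,3.08) [heading=250, draw]
RT 144: heading 250 -> 106
RT 144: heading 106 -> 322
Final: pos=(-13.948,3.08), heading=322, 4 segment(s) drawn

Segment lengths:
  seg 1: (0,0) -> (-3.09,9.511), length = 10
  seg 2: (-3.09,9.511) -> (-7.107,21.874), length = 13
  seg 3: (-7.107,21.874) -> (-11.896,8.719), length = 14
  seg 4: (-11.896,8.719) -> (-13.948,3.08), length = 6
Total = 43

Answer: 43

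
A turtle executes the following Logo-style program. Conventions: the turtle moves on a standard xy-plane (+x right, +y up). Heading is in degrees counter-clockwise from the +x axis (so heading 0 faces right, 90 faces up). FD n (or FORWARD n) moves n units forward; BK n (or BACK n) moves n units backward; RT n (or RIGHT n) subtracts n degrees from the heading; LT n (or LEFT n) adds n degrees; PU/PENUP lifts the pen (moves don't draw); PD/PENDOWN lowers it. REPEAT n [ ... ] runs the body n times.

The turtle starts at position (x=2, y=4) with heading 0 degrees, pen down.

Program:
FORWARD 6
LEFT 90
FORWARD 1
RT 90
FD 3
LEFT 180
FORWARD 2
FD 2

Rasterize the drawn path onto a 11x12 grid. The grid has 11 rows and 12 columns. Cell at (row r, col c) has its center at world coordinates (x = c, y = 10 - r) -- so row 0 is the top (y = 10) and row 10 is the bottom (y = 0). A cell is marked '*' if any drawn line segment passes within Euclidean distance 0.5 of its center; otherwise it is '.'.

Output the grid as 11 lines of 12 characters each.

Segment 0: (2,4) -> (8,4)
Segment 1: (8,4) -> (8,5)
Segment 2: (8,5) -> (11,5)
Segment 3: (11,5) -> (9,5)
Segment 4: (9,5) -> (7,5)

Answer: ............
............
............
............
............
.......*****
..*******...
............
............
............
............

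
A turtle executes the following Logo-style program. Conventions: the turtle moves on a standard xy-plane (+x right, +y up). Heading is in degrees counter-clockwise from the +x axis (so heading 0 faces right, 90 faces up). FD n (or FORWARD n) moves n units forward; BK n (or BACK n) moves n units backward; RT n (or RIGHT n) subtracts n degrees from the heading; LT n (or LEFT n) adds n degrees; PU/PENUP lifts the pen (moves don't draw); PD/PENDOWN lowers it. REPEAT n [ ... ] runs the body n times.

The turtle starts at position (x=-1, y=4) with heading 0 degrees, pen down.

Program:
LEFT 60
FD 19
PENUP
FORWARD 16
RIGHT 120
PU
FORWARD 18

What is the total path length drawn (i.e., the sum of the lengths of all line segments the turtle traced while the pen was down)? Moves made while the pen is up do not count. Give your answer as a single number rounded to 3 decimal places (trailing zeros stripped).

Answer: 19

Derivation:
Executing turtle program step by step:
Start: pos=(-1,4), heading=0, pen down
LT 60: heading 0 -> 60
FD 19: (-1,4) -> (8.5,20.454) [heading=60, draw]
PU: pen up
FD 16: (8.5,20.454) -> (16.5,34.311) [heading=60, move]
RT 120: heading 60 -> 300
PU: pen up
FD 18: (16.5,34.311) -> (25.5,18.722) [heading=300, move]
Final: pos=(25.5,18.722), heading=300, 1 segment(s) drawn

Segment lengths:
  seg 1: (-1,4) -> (8.5,20.454), length = 19
Total = 19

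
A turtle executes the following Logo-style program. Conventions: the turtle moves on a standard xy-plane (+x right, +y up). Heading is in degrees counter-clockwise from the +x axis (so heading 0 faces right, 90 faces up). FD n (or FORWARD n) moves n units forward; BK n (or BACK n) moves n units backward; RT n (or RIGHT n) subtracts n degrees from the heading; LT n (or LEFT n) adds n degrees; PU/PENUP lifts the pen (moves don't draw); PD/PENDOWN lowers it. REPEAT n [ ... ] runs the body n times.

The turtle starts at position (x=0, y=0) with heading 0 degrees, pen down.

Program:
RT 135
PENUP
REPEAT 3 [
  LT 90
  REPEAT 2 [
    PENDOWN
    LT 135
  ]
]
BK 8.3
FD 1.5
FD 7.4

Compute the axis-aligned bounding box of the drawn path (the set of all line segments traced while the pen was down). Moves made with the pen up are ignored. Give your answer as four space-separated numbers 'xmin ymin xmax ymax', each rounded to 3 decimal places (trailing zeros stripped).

Executing turtle program step by step:
Start: pos=(0,0), heading=0, pen down
RT 135: heading 0 -> 225
PU: pen up
REPEAT 3 [
  -- iteration 1/3 --
  LT 90: heading 225 -> 315
  REPEAT 2 [
    -- iteration 1/2 --
    PD: pen down
    LT 135: heading 315 -> 90
    -- iteration 2/2 --
    PD: pen down
    LT 135: heading 90 -> 225
  ]
  -- iteration 2/3 --
  LT 90: heading 225 -> 315
  REPEAT 2 [
    -- iteration 1/2 --
    PD: pen down
    LT 135: heading 315 -> 90
    -- iteration 2/2 --
    PD: pen down
    LT 135: heading 90 -> 225
  ]
  -- iteration 3/3 --
  LT 90: heading 225 -> 315
  REPEAT 2 [
    -- iteration 1/2 --
    PD: pen down
    LT 135: heading 315 -> 90
    -- iteration 2/2 --
    PD: pen down
    LT 135: heading 90 -> 225
  ]
]
BK 8.3: (0,0) -> (5.869,5.869) [heading=225, draw]
FD 1.5: (5.869,5.869) -> (4.808,4.808) [heading=225, draw]
FD 7.4: (4.808,4.808) -> (-0.424,-0.424) [heading=225, draw]
Final: pos=(-0.424,-0.424), heading=225, 3 segment(s) drawn

Segment endpoints: x in {-0.424, 0, 4.808, 5.869}, y in {-0.424, 0, 4.808, 5.869}
xmin=-0.424, ymin=-0.424, xmax=5.869, ymax=5.869

Answer: -0.424 -0.424 5.869 5.869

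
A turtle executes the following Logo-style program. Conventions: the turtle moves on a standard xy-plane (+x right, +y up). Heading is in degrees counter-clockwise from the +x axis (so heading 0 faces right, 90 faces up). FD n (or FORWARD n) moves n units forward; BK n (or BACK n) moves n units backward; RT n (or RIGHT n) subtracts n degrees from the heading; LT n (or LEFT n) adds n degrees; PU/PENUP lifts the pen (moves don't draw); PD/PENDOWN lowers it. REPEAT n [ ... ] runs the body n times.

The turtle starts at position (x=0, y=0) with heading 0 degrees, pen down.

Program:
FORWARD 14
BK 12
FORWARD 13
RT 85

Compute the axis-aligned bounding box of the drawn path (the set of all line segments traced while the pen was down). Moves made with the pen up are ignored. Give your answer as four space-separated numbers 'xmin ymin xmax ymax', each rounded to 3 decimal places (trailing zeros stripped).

Answer: 0 0 15 0

Derivation:
Executing turtle program step by step:
Start: pos=(0,0), heading=0, pen down
FD 14: (0,0) -> (14,0) [heading=0, draw]
BK 12: (14,0) -> (2,0) [heading=0, draw]
FD 13: (2,0) -> (15,0) [heading=0, draw]
RT 85: heading 0 -> 275
Final: pos=(15,0), heading=275, 3 segment(s) drawn

Segment endpoints: x in {0, 2, 14, 15}, y in {0}
xmin=0, ymin=0, xmax=15, ymax=0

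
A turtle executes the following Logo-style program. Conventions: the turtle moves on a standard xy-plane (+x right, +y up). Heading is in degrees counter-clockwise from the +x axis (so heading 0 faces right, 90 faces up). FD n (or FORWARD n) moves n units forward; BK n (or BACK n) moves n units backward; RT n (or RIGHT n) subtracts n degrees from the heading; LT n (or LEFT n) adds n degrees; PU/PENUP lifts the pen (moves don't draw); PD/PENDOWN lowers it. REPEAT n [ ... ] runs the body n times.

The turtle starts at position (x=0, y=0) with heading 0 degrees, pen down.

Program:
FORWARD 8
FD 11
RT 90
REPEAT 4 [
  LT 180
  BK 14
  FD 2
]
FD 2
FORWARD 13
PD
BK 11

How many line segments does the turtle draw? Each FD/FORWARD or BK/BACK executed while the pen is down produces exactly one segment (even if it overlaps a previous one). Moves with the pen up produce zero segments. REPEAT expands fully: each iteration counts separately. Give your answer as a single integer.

Answer: 13

Derivation:
Executing turtle program step by step:
Start: pos=(0,0), heading=0, pen down
FD 8: (0,0) -> (8,0) [heading=0, draw]
FD 11: (8,0) -> (19,0) [heading=0, draw]
RT 90: heading 0 -> 270
REPEAT 4 [
  -- iteration 1/4 --
  LT 180: heading 270 -> 90
  BK 14: (19,0) -> (19,-14) [heading=90, draw]
  FD 2: (19,-14) -> (19,-12) [heading=90, draw]
  -- iteration 2/4 --
  LT 180: heading 90 -> 270
  BK 14: (19,-12) -> (19,2) [heading=270, draw]
  FD 2: (19,2) -> (19,0) [heading=270, draw]
  -- iteration 3/4 --
  LT 180: heading 270 -> 90
  BK 14: (19,0) -> (19,-14) [heading=90, draw]
  FD 2: (19,-14) -> (19,-12) [heading=90, draw]
  -- iteration 4/4 --
  LT 180: heading 90 -> 270
  BK 14: (19,-12) -> (19,2) [heading=270, draw]
  FD 2: (19,2) -> (19,0) [heading=270, draw]
]
FD 2: (19,0) -> (19,-2) [heading=270, draw]
FD 13: (19,-2) -> (19,-15) [heading=270, draw]
PD: pen down
BK 11: (19,-15) -> (19,-4) [heading=270, draw]
Final: pos=(19,-4), heading=270, 13 segment(s) drawn
Segments drawn: 13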